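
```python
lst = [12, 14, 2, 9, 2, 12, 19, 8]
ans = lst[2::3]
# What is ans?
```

lst has length 8. The slice lst[2::3] selects indices [2, 5] (2->2, 5->12), giving [2, 12].

[2, 12]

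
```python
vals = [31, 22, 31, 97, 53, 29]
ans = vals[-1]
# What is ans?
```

vals has length 6. Negative index -1 maps to positive index 6 + (-1) = 5. vals[5] = 29.

29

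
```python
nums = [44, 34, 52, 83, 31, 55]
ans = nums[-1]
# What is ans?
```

nums has length 6. Negative index -1 maps to positive index 6 + (-1) = 5. nums[5] = 55.

55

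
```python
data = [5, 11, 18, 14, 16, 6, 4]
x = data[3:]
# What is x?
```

data has length 7. The slice data[3:] selects indices [3, 4, 5, 6] (3->14, 4->16, 5->6, 6->4), giving [14, 16, 6, 4].

[14, 16, 6, 4]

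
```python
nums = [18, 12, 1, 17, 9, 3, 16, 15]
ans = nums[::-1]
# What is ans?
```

nums has length 8. The slice nums[::-1] selects indices [7, 6, 5, 4, 3, 2, 1, 0] (7->15, 6->16, 5->3, 4->9, 3->17, 2->1, 1->12, 0->18), giving [15, 16, 3, 9, 17, 1, 12, 18].

[15, 16, 3, 9, 17, 1, 12, 18]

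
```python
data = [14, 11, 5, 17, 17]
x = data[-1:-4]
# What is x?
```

data has length 5. The slice data[-1:-4] resolves to an empty index range, so the result is [].

[]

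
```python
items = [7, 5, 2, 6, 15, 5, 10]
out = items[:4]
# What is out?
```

items has length 7. The slice items[:4] selects indices [0, 1, 2, 3] (0->7, 1->5, 2->2, 3->6), giving [7, 5, 2, 6].

[7, 5, 2, 6]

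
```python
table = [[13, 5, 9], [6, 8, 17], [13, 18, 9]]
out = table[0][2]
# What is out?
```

table[0] = [13, 5, 9]. Taking column 2 of that row yields 9.

9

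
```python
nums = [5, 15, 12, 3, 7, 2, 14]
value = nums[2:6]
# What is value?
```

nums has length 7. The slice nums[2:6] selects indices [2, 3, 4, 5] (2->12, 3->3, 4->7, 5->2), giving [12, 3, 7, 2].

[12, 3, 7, 2]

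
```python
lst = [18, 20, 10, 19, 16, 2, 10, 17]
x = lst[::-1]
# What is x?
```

lst has length 8. The slice lst[::-1] selects indices [7, 6, 5, 4, 3, 2, 1, 0] (7->17, 6->10, 5->2, 4->16, 3->19, 2->10, 1->20, 0->18), giving [17, 10, 2, 16, 19, 10, 20, 18].

[17, 10, 2, 16, 19, 10, 20, 18]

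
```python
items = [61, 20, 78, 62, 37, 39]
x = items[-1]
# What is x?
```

items has length 6. Negative index -1 maps to positive index 6 + (-1) = 5. items[5] = 39.

39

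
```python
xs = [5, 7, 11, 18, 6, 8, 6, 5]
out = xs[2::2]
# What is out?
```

xs has length 8. The slice xs[2::2] selects indices [2, 4, 6] (2->11, 4->6, 6->6), giving [11, 6, 6].

[11, 6, 6]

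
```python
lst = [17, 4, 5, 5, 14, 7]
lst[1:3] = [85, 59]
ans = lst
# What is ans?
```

lst starts as [17, 4, 5, 5, 14, 7] (length 6). The slice lst[1:3] covers indices [1, 2] with values [4, 5]. Replacing that slice with [85, 59] (same length) produces [17, 85, 59, 5, 14, 7].

[17, 85, 59, 5, 14, 7]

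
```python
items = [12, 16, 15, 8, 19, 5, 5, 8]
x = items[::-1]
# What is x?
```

items has length 8. The slice items[::-1] selects indices [7, 6, 5, 4, 3, 2, 1, 0] (7->8, 6->5, 5->5, 4->19, 3->8, 2->15, 1->16, 0->12), giving [8, 5, 5, 19, 8, 15, 16, 12].

[8, 5, 5, 19, 8, 15, 16, 12]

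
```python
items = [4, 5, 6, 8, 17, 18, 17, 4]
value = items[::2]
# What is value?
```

items has length 8. The slice items[::2] selects indices [0, 2, 4, 6] (0->4, 2->6, 4->17, 6->17), giving [4, 6, 17, 17].

[4, 6, 17, 17]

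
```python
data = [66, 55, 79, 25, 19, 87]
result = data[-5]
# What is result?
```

data has length 6. Negative index -5 maps to positive index 6 + (-5) = 1. data[1] = 55.

55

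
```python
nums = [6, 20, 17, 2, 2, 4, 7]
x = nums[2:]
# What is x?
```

nums has length 7. The slice nums[2:] selects indices [2, 3, 4, 5, 6] (2->17, 3->2, 4->2, 5->4, 6->7), giving [17, 2, 2, 4, 7].

[17, 2, 2, 4, 7]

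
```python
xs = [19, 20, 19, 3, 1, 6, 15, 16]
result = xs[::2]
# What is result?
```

xs has length 8. The slice xs[::2] selects indices [0, 2, 4, 6] (0->19, 2->19, 4->1, 6->15), giving [19, 19, 1, 15].

[19, 19, 1, 15]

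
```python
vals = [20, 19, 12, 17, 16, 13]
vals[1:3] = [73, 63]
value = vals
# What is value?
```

vals starts as [20, 19, 12, 17, 16, 13] (length 6). The slice vals[1:3] covers indices [1, 2] with values [19, 12]. Replacing that slice with [73, 63] (same length) produces [20, 73, 63, 17, 16, 13].

[20, 73, 63, 17, 16, 13]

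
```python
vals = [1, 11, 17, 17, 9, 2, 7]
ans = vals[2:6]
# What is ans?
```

vals has length 7. The slice vals[2:6] selects indices [2, 3, 4, 5] (2->17, 3->17, 4->9, 5->2), giving [17, 17, 9, 2].

[17, 17, 9, 2]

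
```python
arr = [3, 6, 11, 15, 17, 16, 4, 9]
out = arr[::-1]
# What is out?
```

arr has length 8. The slice arr[::-1] selects indices [7, 6, 5, 4, 3, 2, 1, 0] (7->9, 6->4, 5->16, 4->17, 3->15, 2->11, 1->6, 0->3), giving [9, 4, 16, 17, 15, 11, 6, 3].

[9, 4, 16, 17, 15, 11, 6, 3]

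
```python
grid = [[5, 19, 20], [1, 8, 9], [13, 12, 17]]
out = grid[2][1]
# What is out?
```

grid[2] = [13, 12, 17]. Taking column 1 of that row yields 12.

12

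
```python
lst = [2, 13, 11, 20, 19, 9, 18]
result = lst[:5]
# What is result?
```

lst has length 7. The slice lst[:5] selects indices [0, 1, 2, 3, 4] (0->2, 1->13, 2->11, 3->20, 4->19), giving [2, 13, 11, 20, 19].

[2, 13, 11, 20, 19]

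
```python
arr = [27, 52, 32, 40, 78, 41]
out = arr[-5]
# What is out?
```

arr has length 6. Negative index -5 maps to positive index 6 + (-5) = 1. arr[1] = 52.

52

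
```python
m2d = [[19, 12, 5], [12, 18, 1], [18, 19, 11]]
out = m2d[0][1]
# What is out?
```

m2d[0] = [19, 12, 5]. Taking column 1 of that row yields 12.

12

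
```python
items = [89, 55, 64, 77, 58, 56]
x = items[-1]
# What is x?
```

items has length 6. Negative index -1 maps to positive index 6 + (-1) = 5. items[5] = 56.

56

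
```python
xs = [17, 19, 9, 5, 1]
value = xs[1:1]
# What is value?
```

xs has length 5. The slice xs[1:1] resolves to an empty index range, so the result is [].

[]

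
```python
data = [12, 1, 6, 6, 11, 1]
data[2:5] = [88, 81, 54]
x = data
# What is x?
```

data starts as [12, 1, 6, 6, 11, 1] (length 6). The slice data[2:5] covers indices [2, 3, 4] with values [6, 6, 11]. Replacing that slice with [88, 81, 54] (same length) produces [12, 1, 88, 81, 54, 1].

[12, 1, 88, 81, 54, 1]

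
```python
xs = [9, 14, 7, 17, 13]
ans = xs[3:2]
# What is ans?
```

xs has length 5. The slice xs[3:2] resolves to an empty index range, so the result is [].

[]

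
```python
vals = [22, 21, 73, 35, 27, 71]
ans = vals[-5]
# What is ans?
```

vals has length 6. Negative index -5 maps to positive index 6 + (-5) = 1. vals[1] = 21.

21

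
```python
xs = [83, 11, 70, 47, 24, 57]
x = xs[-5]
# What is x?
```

xs has length 6. Negative index -5 maps to positive index 6 + (-5) = 1. xs[1] = 11.

11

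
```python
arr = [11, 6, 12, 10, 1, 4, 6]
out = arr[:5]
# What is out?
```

arr has length 7. The slice arr[:5] selects indices [0, 1, 2, 3, 4] (0->11, 1->6, 2->12, 3->10, 4->1), giving [11, 6, 12, 10, 1].

[11, 6, 12, 10, 1]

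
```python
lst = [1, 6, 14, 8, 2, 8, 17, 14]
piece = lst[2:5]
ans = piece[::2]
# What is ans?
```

lst has length 8. The slice lst[2:5] selects indices [2, 3, 4] (2->14, 3->8, 4->2), giving [14, 8, 2]. So piece = [14, 8, 2]. piece has length 3. The slice piece[::2] selects indices [0, 2] (0->14, 2->2), giving [14, 2].

[14, 2]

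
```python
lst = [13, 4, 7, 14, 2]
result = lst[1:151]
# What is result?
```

lst has length 5. The slice lst[1:151] selects indices [1, 2, 3, 4] (1->4, 2->7, 3->14, 4->2), giving [4, 7, 14, 2].

[4, 7, 14, 2]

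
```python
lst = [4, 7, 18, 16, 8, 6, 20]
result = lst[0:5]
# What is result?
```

lst has length 7. The slice lst[0:5] selects indices [0, 1, 2, 3, 4] (0->4, 1->7, 2->18, 3->16, 4->8), giving [4, 7, 18, 16, 8].

[4, 7, 18, 16, 8]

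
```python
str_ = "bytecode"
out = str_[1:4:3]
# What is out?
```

str_ has length 8. The slice str_[1:4:3] selects indices [1] (1->'y'), giving 'y'.

'y'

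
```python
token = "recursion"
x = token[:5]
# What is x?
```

token has length 9. The slice token[:5] selects indices [0, 1, 2, 3, 4] (0->'r', 1->'e', 2->'c', 3->'u', 4->'r'), giving 'recur'.

'recur'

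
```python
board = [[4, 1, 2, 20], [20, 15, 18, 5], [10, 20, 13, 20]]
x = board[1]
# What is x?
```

board has 3 rows. Row 1 is [20, 15, 18, 5].

[20, 15, 18, 5]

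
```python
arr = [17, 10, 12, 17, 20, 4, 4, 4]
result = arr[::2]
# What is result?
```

arr has length 8. The slice arr[::2] selects indices [0, 2, 4, 6] (0->17, 2->12, 4->20, 6->4), giving [17, 12, 20, 4].

[17, 12, 20, 4]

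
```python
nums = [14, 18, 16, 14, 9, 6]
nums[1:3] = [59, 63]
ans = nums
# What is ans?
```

nums starts as [14, 18, 16, 14, 9, 6] (length 6). The slice nums[1:3] covers indices [1, 2] with values [18, 16]. Replacing that slice with [59, 63] (same length) produces [14, 59, 63, 14, 9, 6].

[14, 59, 63, 14, 9, 6]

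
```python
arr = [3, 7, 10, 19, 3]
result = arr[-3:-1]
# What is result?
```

arr has length 5. The slice arr[-3:-1] selects indices [2, 3] (2->10, 3->19), giving [10, 19].

[10, 19]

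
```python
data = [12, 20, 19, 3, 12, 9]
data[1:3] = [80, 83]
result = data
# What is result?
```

data starts as [12, 20, 19, 3, 12, 9] (length 6). The slice data[1:3] covers indices [1, 2] with values [20, 19]. Replacing that slice with [80, 83] (same length) produces [12, 80, 83, 3, 12, 9].

[12, 80, 83, 3, 12, 9]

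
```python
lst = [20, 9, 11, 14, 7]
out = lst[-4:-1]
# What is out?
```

lst has length 5. The slice lst[-4:-1] selects indices [1, 2, 3] (1->9, 2->11, 3->14), giving [9, 11, 14].

[9, 11, 14]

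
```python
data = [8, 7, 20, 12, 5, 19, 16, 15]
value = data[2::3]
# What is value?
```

data has length 8. The slice data[2::3] selects indices [2, 5] (2->20, 5->19), giving [20, 19].

[20, 19]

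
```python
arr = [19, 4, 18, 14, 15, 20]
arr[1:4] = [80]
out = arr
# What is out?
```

arr starts as [19, 4, 18, 14, 15, 20] (length 6). The slice arr[1:4] covers indices [1, 2, 3] with values [4, 18, 14]. Replacing that slice with [80] (different length) produces [19, 80, 15, 20].

[19, 80, 15, 20]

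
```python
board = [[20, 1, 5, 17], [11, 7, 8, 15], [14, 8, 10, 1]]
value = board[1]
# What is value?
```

board has 3 rows. Row 1 is [11, 7, 8, 15].

[11, 7, 8, 15]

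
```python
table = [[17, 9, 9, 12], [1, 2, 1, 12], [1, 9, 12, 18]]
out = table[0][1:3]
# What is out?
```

table[0] = [17, 9, 9, 12]. table[0] has length 4. The slice table[0][1:3] selects indices [1, 2] (1->9, 2->9), giving [9, 9].

[9, 9]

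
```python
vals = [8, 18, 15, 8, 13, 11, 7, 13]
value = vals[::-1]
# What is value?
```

vals has length 8. The slice vals[::-1] selects indices [7, 6, 5, 4, 3, 2, 1, 0] (7->13, 6->7, 5->11, 4->13, 3->8, 2->15, 1->18, 0->8), giving [13, 7, 11, 13, 8, 15, 18, 8].

[13, 7, 11, 13, 8, 15, 18, 8]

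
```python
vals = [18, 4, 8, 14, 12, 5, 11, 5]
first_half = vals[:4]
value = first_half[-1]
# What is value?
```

vals has length 8. The slice vals[:4] selects indices [0, 1, 2, 3] (0->18, 1->4, 2->8, 3->14), giving [18, 4, 8, 14]. So first_half = [18, 4, 8, 14]. Then first_half[-1] = 14.

14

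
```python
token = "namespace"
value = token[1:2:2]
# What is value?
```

token has length 9. The slice token[1:2:2] selects indices [1] (1->'a'), giving 'a'.

'a'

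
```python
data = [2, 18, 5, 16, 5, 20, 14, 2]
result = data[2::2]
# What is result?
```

data has length 8. The slice data[2::2] selects indices [2, 4, 6] (2->5, 4->5, 6->14), giving [5, 5, 14].

[5, 5, 14]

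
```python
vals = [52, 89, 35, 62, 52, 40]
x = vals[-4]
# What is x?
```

vals has length 6. Negative index -4 maps to positive index 6 + (-4) = 2. vals[2] = 35.

35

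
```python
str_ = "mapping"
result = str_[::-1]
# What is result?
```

str_ has length 7. The slice str_[::-1] selects indices [6, 5, 4, 3, 2, 1, 0] (6->'g', 5->'n', 4->'i', 3->'p', 2->'p', 1->'a', 0->'m'), giving 'gnippam'.

'gnippam'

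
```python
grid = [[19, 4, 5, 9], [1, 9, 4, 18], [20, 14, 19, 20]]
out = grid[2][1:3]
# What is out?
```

grid[2] = [20, 14, 19, 20]. grid[2] has length 4. The slice grid[2][1:3] selects indices [1, 2] (1->14, 2->19), giving [14, 19].

[14, 19]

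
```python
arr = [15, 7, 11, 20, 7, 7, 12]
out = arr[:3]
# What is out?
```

arr has length 7. The slice arr[:3] selects indices [0, 1, 2] (0->15, 1->7, 2->11), giving [15, 7, 11].

[15, 7, 11]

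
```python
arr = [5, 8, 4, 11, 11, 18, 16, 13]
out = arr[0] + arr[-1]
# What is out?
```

arr has length 8. arr[0] = 5.
arr has length 8. Negative index -1 maps to positive index 8 + (-1) = 7. arr[7] = 13.
Sum: 5 + 13 = 18.

18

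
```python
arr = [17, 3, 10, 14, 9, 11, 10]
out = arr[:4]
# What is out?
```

arr has length 7. The slice arr[:4] selects indices [0, 1, 2, 3] (0->17, 1->3, 2->10, 3->14), giving [17, 3, 10, 14].

[17, 3, 10, 14]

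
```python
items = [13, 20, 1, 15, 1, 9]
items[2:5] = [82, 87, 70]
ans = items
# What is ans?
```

items starts as [13, 20, 1, 15, 1, 9] (length 6). The slice items[2:5] covers indices [2, 3, 4] with values [1, 15, 1]. Replacing that slice with [82, 87, 70] (same length) produces [13, 20, 82, 87, 70, 9].

[13, 20, 82, 87, 70, 9]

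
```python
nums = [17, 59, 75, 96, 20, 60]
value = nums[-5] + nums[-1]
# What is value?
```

nums has length 6. Negative index -5 maps to positive index 6 + (-5) = 1. nums[1] = 59.
nums has length 6. Negative index -1 maps to positive index 6 + (-1) = 5. nums[5] = 60.
Sum: 59 + 60 = 119.

119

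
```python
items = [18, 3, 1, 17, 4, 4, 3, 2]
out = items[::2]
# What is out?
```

items has length 8. The slice items[::2] selects indices [0, 2, 4, 6] (0->18, 2->1, 4->4, 6->3), giving [18, 1, 4, 3].

[18, 1, 4, 3]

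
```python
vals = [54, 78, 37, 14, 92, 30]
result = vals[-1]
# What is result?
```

vals has length 6. Negative index -1 maps to positive index 6 + (-1) = 5. vals[5] = 30.

30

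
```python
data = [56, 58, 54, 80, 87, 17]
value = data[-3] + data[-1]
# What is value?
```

data has length 6. Negative index -3 maps to positive index 6 + (-3) = 3. data[3] = 80.
data has length 6. Negative index -1 maps to positive index 6 + (-1) = 5. data[5] = 17.
Sum: 80 + 17 = 97.

97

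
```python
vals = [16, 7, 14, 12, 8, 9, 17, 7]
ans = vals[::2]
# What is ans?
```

vals has length 8. The slice vals[::2] selects indices [0, 2, 4, 6] (0->16, 2->14, 4->8, 6->17), giving [16, 14, 8, 17].

[16, 14, 8, 17]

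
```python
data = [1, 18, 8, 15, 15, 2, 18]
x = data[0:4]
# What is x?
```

data has length 7. The slice data[0:4] selects indices [0, 1, 2, 3] (0->1, 1->18, 2->8, 3->15), giving [1, 18, 8, 15].

[1, 18, 8, 15]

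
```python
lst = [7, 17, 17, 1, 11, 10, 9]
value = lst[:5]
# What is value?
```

lst has length 7. The slice lst[:5] selects indices [0, 1, 2, 3, 4] (0->7, 1->17, 2->17, 3->1, 4->11), giving [7, 17, 17, 1, 11].

[7, 17, 17, 1, 11]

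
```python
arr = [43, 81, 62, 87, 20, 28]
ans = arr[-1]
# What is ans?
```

arr has length 6. Negative index -1 maps to positive index 6 + (-1) = 5. arr[5] = 28.

28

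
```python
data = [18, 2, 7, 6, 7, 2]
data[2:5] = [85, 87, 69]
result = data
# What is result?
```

data starts as [18, 2, 7, 6, 7, 2] (length 6). The slice data[2:5] covers indices [2, 3, 4] with values [7, 6, 7]. Replacing that slice with [85, 87, 69] (same length) produces [18, 2, 85, 87, 69, 2].

[18, 2, 85, 87, 69, 2]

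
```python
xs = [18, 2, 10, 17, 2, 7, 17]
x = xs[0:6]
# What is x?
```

xs has length 7. The slice xs[0:6] selects indices [0, 1, 2, 3, 4, 5] (0->18, 1->2, 2->10, 3->17, 4->2, 5->7), giving [18, 2, 10, 17, 2, 7].

[18, 2, 10, 17, 2, 7]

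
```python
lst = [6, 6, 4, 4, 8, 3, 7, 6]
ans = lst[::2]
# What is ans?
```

lst has length 8. The slice lst[::2] selects indices [0, 2, 4, 6] (0->6, 2->4, 4->8, 6->7), giving [6, 4, 8, 7].

[6, 4, 8, 7]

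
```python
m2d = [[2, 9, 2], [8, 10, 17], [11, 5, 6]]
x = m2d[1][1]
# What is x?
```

m2d[1] = [8, 10, 17]. Taking column 1 of that row yields 10.

10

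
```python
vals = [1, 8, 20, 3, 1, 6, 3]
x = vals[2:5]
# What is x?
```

vals has length 7. The slice vals[2:5] selects indices [2, 3, 4] (2->20, 3->3, 4->1), giving [20, 3, 1].

[20, 3, 1]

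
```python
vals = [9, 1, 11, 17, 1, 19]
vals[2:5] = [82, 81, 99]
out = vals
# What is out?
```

vals starts as [9, 1, 11, 17, 1, 19] (length 6). The slice vals[2:5] covers indices [2, 3, 4] with values [11, 17, 1]. Replacing that slice with [82, 81, 99] (same length) produces [9, 1, 82, 81, 99, 19].

[9, 1, 82, 81, 99, 19]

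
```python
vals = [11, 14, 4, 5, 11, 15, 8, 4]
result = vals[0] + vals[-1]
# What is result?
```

vals has length 8. vals[0] = 11.
vals has length 8. Negative index -1 maps to positive index 8 + (-1) = 7. vals[7] = 4.
Sum: 11 + 4 = 15.

15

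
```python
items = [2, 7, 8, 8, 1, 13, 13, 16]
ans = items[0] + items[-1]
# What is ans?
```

items has length 8. items[0] = 2.
items has length 8. Negative index -1 maps to positive index 8 + (-1) = 7. items[7] = 16.
Sum: 2 + 16 = 18.

18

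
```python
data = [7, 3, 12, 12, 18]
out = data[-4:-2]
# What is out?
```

data has length 5. The slice data[-4:-2] selects indices [1, 2] (1->3, 2->12), giving [3, 12].

[3, 12]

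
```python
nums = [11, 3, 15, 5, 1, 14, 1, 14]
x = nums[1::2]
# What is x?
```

nums has length 8. The slice nums[1::2] selects indices [1, 3, 5, 7] (1->3, 3->5, 5->14, 7->14), giving [3, 5, 14, 14].

[3, 5, 14, 14]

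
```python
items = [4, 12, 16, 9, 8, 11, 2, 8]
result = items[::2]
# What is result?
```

items has length 8. The slice items[::2] selects indices [0, 2, 4, 6] (0->4, 2->16, 4->8, 6->2), giving [4, 16, 8, 2].

[4, 16, 8, 2]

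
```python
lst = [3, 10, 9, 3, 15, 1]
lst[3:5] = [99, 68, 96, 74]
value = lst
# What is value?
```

lst starts as [3, 10, 9, 3, 15, 1] (length 6). The slice lst[3:5] covers indices [3, 4] with values [3, 15]. Replacing that slice with [99, 68, 96, 74] (different length) produces [3, 10, 9, 99, 68, 96, 74, 1].

[3, 10, 9, 99, 68, 96, 74, 1]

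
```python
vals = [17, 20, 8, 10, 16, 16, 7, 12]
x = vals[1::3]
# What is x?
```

vals has length 8. The slice vals[1::3] selects indices [1, 4, 7] (1->20, 4->16, 7->12), giving [20, 16, 12].

[20, 16, 12]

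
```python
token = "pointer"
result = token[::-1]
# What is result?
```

token has length 7. The slice token[::-1] selects indices [6, 5, 4, 3, 2, 1, 0] (6->'r', 5->'e', 4->'t', 3->'n', 2->'i', 1->'o', 0->'p'), giving 'retniop'.

'retniop'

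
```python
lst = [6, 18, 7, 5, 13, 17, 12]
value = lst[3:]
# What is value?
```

lst has length 7. The slice lst[3:] selects indices [3, 4, 5, 6] (3->5, 4->13, 5->17, 6->12), giving [5, 13, 17, 12].

[5, 13, 17, 12]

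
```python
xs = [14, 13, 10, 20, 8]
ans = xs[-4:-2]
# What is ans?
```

xs has length 5. The slice xs[-4:-2] selects indices [1, 2] (1->13, 2->10), giving [13, 10].

[13, 10]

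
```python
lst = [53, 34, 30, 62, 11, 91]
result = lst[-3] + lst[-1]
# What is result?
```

lst has length 6. Negative index -3 maps to positive index 6 + (-3) = 3. lst[3] = 62.
lst has length 6. Negative index -1 maps to positive index 6 + (-1) = 5. lst[5] = 91.
Sum: 62 + 91 = 153.

153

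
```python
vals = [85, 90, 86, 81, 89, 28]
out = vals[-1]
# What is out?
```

vals has length 6. Negative index -1 maps to positive index 6 + (-1) = 5. vals[5] = 28.

28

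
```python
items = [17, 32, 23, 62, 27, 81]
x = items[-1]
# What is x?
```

items has length 6. Negative index -1 maps to positive index 6 + (-1) = 5. items[5] = 81.

81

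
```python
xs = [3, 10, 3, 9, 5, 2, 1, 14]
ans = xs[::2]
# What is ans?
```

xs has length 8. The slice xs[::2] selects indices [0, 2, 4, 6] (0->3, 2->3, 4->5, 6->1), giving [3, 3, 5, 1].

[3, 3, 5, 1]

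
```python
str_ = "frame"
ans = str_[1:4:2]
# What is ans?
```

str_ has length 5. The slice str_[1:4:2] selects indices [1, 3] (1->'r', 3->'m'), giving 'rm'.

'rm'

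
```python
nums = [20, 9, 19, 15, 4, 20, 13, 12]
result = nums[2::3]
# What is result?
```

nums has length 8. The slice nums[2::3] selects indices [2, 5] (2->19, 5->20), giving [19, 20].

[19, 20]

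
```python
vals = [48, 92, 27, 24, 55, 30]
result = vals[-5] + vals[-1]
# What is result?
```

vals has length 6. Negative index -5 maps to positive index 6 + (-5) = 1. vals[1] = 92.
vals has length 6. Negative index -1 maps to positive index 6 + (-1) = 5. vals[5] = 30.
Sum: 92 + 30 = 122.

122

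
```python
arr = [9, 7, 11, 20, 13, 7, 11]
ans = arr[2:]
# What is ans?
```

arr has length 7. The slice arr[2:] selects indices [2, 3, 4, 5, 6] (2->11, 3->20, 4->13, 5->7, 6->11), giving [11, 20, 13, 7, 11].

[11, 20, 13, 7, 11]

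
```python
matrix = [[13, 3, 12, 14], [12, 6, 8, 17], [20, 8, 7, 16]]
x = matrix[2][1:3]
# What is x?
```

matrix[2] = [20, 8, 7, 16]. matrix[2] has length 4. The slice matrix[2][1:3] selects indices [1, 2] (1->8, 2->7), giving [8, 7].

[8, 7]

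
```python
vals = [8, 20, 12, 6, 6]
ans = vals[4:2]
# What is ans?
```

vals has length 5. The slice vals[4:2] resolves to an empty index range, so the result is [].

[]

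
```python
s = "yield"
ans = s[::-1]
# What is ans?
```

s has length 5. The slice s[::-1] selects indices [4, 3, 2, 1, 0] (4->'d', 3->'l', 2->'e', 1->'i', 0->'y'), giving 'dleiy'.

'dleiy'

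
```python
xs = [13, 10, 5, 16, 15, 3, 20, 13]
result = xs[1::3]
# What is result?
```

xs has length 8. The slice xs[1::3] selects indices [1, 4, 7] (1->10, 4->15, 7->13), giving [10, 15, 13].

[10, 15, 13]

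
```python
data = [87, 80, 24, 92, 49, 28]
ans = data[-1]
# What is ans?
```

data has length 6. Negative index -1 maps to positive index 6 + (-1) = 5. data[5] = 28.

28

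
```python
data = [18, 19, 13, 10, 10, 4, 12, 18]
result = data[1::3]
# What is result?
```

data has length 8. The slice data[1::3] selects indices [1, 4, 7] (1->19, 4->10, 7->18), giving [19, 10, 18].

[19, 10, 18]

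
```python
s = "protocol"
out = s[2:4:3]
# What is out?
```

s has length 8. The slice s[2:4:3] selects indices [2] (2->'o'), giving 'o'.

'o'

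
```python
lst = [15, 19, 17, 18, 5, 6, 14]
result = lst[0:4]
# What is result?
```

lst has length 7. The slice lst[0:4] selects indices [0, 1, 2, 3] (0->15, 1->19, 2->17, 3->18), giving [15, 19, 17, 18].

[15, 19, 17, 18]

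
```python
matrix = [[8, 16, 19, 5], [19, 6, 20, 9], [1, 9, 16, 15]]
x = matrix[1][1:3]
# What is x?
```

matrix[1] = [19, 6, 20, 9]. matrix[1] has length 4. The slice matrix[1][1:3] selects indices [1, 2] (1->6, 2->20), giving [6, 20].

[6, 20]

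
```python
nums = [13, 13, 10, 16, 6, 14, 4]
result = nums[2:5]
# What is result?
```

nums has length 7. The slice nums[2:5] selects indices [2, 3, 4] (2->10, 3->16, 4->6), giving [10, 16, 6].

[10, 16, 6]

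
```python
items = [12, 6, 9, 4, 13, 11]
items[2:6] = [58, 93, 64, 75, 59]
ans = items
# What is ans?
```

items starts as [12, 6, 9, 4, 13, 11] (length 6). The slice items[2:6] covers indices [2, 3, 4, 5] with values [9, 4, 13, 11]. Replacing that slice with [58, 93, 64, 75, 59] (different length) produces [12, 6, 58, 93, 64, 75, 59].

[12, 6, 58, 93, 64, 75, 59]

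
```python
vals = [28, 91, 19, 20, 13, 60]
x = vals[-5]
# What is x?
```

vals has length 6. Negative index -5 maps to positive index 6 + (-5) = 1. vals[1] = 91.

91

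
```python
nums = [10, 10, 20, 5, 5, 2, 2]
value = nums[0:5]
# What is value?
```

nums has length 7. The slice nums[0:5] selects indices [0, 1, 2, 3, 4] (0->10, 1->10, 2->20, 3->5, 4->5), giving [10, 10, 20, 5, 5].

[10, 10, 20, 5, 5]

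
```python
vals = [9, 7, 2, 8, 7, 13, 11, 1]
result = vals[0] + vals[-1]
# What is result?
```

vals has length 8. vals[0] = 9.
vals has length 8. Negative index -1 maps to positive index 8 + (-1) = 7. vals[7] = 1.
Sum: 9 + 1 = 10.

10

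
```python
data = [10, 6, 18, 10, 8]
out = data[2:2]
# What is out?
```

data has length 5. The slice data[2:2] resolves to an empty index range, so the result is [].

[]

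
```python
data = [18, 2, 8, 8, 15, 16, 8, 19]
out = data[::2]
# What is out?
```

data has length 8. The slice data[::2] selects indices [0, 2, 4, 6] (0->18, 2->8, 4->15, 6->8), giving [18, 8, 15, 8].

[18, 8, 15, 8]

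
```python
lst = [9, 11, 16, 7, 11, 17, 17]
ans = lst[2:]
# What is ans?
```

lst has length 7. The slice lst[2:] selects indices [2, 3, 4, 5, 6] (2->16, 3->7, 4->11, 5->17, 6->17), giving [16, 7, 11, 17, 17].

[16, 7, 11, 17, 17]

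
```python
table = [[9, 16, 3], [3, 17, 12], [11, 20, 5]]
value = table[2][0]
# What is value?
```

table[2] = [11, 20, 5]. Taking column 0 of that row yields 11.

11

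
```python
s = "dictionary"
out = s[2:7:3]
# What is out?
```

s has length 10. The slice s[2:7:3] selects indices [2, 5] (2->'c', 5->'o'), giving 'co'.

'co'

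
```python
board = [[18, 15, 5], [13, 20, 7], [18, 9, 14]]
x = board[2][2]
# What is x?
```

board[2] = [18, 9, 14]. Taking column 2 of that row yields 14.

14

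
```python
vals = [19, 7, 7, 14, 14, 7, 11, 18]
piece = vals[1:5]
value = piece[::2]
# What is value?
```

vals has length 8. The slice vals[1:5] selects indices [1, 2, 3, 4] (1->7, 2->7, 3->14, 4->14), giving [7, 7, 14, 14]. So piece = [7, 7, 14, 14]. piece has length 4. The slice piece[::2] selects indices [0, 2] (0->7, 2->14), giving [7, 14].

[7, 14]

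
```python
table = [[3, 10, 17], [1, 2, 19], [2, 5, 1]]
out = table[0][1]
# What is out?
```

table[0] = [3, 10, 17]. Taking column 1 of that row yields 10.

10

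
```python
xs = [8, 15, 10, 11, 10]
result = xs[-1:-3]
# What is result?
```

xs has length 5. The slice xs[-1:-3] resolves to an empty index range, so the result is [].

[]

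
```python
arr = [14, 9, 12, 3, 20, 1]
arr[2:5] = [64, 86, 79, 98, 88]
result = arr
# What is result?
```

arr starts as [14, 9, 12, 3, 20, 1] (length 6). The slice arr[2:5] covers indices [2, 3, 4] with values [12, 3, 20]. Replacing that slice with [64, 86, 79, 98, 88] (different length) produces [14, 9, 64, 86, 79, 98, 88, 1].

[14, 9, 64, 86, 79, 98, 88, 1]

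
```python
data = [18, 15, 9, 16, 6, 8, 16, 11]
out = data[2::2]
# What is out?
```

data has length 8. The slice data[2::2] selects indices [2, 4, 6] (2->9, 4->6, 6->16), giving [9, 6, 16].

[9, 6, 16]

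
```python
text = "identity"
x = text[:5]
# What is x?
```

text has length 8. The slice text[:5] selects indices [0, 1, 2, 3, 4] (0->'i', 1->'d', 2->'e', 3->'n', 4->'t'), giving 'ident'.

'ident'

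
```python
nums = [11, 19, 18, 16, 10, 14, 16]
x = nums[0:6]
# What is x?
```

nums has length 7. The slice nums[0:6] selects indices [0, 1, 2, 3, 4, 5] (0->11, 1->19, 2->18, 3->16, 4->10, 5->14), giving [11, 19, 18, 16, 10, 14].

[11, 19, 18, 16, 10, 14]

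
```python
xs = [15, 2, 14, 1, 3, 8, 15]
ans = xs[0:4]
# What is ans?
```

xs has length 7. The slice xs[0:4] selects indices [0, 1, 2, 3] (0->15, 1->2, 2->14, 3->1), giving [15, 2, 14, 1].

[15, 2, 14, 1]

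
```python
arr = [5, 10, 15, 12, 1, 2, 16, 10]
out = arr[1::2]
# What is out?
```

arr has length 8. The slice arr[1::2] selects indices [1, 3, 5, 7] (1->10, 3->12, 5->2, 7->10), giving [10, 12, 2, 10].

[10, 12, 2, 10]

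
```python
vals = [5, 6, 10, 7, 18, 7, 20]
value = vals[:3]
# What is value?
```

vals has length 7. The slice vals[:3] selects indices [0, 1, 2] (0->5, 1->6, 2->10), giving [5, 6, 10].

[5, 6, 10]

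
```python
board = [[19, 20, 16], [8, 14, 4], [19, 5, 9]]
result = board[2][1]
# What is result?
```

board[2] = [19, 5, 9]. Taking column 1 of that row yields 5.

5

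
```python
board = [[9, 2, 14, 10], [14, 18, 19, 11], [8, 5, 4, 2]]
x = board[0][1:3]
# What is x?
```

board[0] = [9, 2, 14, 10]. board[0] has length 4. The slice board[0][1:3] selects indices [1, 2] (1->2, 2->14), giving [2, 14].

[2, 14]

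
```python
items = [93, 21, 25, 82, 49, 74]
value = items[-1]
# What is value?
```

items has length 6. Negative index -1 maps to positive index 6 + (-1) = 5. items[5] = 74.

74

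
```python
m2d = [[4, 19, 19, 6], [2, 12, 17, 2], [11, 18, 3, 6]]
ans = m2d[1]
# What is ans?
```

m2d has 3 rows. Row 1 is [2, 12, 17, 2].

[2, 12, 17, 2]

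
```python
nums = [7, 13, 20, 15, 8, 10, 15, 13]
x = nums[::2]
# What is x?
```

nums has length 8. The slice nums[::2] selects indices [0, 2, 4, 6] (0->7, 2->20, 4->8, 6->15), giving [7, 20, 8, 15].

[7, 20, 8, 15]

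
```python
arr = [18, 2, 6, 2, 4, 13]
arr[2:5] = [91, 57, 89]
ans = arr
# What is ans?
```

arr starts as [18, 2, 6, 2, 4, 13] (length 6). The slice arr[2:5] covers indices [2, 3, 4] with values [6, 2, 4]. Replacing that slice with [91, 57, 89] (same length) produces [18, 2, 91, 57, 89, 13].

[18, 2, 91, 57, 89, 13]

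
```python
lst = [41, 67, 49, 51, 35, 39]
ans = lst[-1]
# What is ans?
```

lst has length 6. Negative index -1 maps to positive index 6 + (-1) = 5. lst[5] = 39.

39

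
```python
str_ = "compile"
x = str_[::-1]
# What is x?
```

str_ has length 7. The slice str_[::-1] selects indices [6, 5, 4, 3, 2, 1, 0] (6->'e', 5->'l', 4->'i', 3->'p', 2->'m', 1->'o', 0->'c'), giving 'elipmoc'.

'elipmoc'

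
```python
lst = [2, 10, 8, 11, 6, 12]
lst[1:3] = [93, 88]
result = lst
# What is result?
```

lst starts as [2, 10, 8, 11, 6, 12] (length 6). The slice lst[1:3] covers indices [1, 2] with values [10, 8]. Replacing that slice with [93, 88] (same length) produces [2, 93, 88, 11, 6, 12].

[2, 93, 88, 11, 6, 12]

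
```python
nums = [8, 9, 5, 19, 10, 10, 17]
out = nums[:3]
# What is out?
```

nums has length 7. The slice nums[:3] selects indices [0, 1, 2] (0->8, 1->9, 2->5), giving [8, 9, 5].

[8, 9, 5]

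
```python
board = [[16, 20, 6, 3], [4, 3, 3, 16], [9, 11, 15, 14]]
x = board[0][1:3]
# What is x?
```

board[0] = [16, 20, 6, 3]. board[0] has length 4. The slice board[0][1:3] selects indices [1, 2] (1->20, 2->6), giving [20, 6].

[20, 6]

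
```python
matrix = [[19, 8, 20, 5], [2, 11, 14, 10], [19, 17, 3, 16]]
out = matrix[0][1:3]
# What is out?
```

matrix[0] = [19, 8, 20, 5]. matrix[0] has length 4. The slice matrix[0][1:3] selects indices [1, 2] (1->8, 2->20), giving [8, 20].

[8, 20]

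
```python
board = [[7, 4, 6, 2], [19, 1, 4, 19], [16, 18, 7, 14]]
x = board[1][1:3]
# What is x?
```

board[1] = [19, 1, 4, 19]. board[1] has length 4. The slice board[1][1:3] selects indices [1, 2] (1->1, 2->4), giving [1, 4].

[1, 4]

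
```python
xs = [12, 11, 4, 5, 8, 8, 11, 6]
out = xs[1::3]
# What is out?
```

xs has length 8. The slice xs[1::3] selects indices [1, 4, 7] (1->11, 4->8, 7->6), giving [11, 8, 6].

[11, 8, 6]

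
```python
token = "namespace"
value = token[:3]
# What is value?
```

token has length 9. The slice token[:3] selects indices [0, 1, 2] (0->'n', 1->'a', 2->'m'), giving 'nam'.

'nam'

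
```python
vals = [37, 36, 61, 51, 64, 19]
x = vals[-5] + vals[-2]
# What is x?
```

vals has length 6. Negative index -5 maps to positive index 6 + (-5) = 1. vals[1] = 36.
vals has length 6. Negative index -2 maps to positive index 6 + (-2) = 4. vals[4] = 64.
Sum: 36 + 64 = 100.

100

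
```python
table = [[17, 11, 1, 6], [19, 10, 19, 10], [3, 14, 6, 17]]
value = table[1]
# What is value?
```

table has 3 rows. Row 1 is [19, 10, 19, 10].

[19, 10, 19, 10]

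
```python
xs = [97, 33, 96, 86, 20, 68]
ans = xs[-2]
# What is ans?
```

xs has length 6. Negative index -2 maps to positive index 6 + (-2) = 4. xs[4] = 20.

20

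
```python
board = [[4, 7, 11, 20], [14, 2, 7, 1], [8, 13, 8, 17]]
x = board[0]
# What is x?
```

board has 3 rows. Row 0 is [4, 7, 11, 20].

[4, 7, 11, 20]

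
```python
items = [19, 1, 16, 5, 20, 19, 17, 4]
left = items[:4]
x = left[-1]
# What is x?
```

items has length 8. The slice items[:4] selects indices [0, 1, 2, 3] (0->19, 1->1, 2->16, 3->5), giving [19, 1, 16, 5]. So left = [19, 1, 16, 5]. Then left[-1] = 5.

5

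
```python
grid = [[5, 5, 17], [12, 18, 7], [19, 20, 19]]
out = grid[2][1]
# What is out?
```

grid[2] = [19, 20, 19]. Taking column 1 of that row yields 20.

20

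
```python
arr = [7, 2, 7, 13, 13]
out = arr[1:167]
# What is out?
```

arr has length 5. The slice arr[1:167] selects indices [1, 2, 3, 4] (1->2, 2->7, 3->13, 4->13), giving [2, 7, 13, 13].

[2, 7, 13, 13]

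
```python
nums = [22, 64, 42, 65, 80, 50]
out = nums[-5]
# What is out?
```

nums has length 6. Negative index -5 maps to positive index 6 + (-5) = 1. nums[1] = 64.

64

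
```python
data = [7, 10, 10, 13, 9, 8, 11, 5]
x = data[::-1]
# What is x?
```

data has length 8. The slice data[::-1] selects indices [7, 6, 5, 4, 3, 2, 1, 0] (7->5, 6->11, 5->8, 4->9, 3->13, 2->10, 1->10, 0->7), giving [5, 11, 8, 9, 13, 10, 10, 7].

[5, 11, 8, 9, 13, 10, 10, 7]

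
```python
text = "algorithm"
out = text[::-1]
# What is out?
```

text has length 9. The slice text[::-1] selects indices [8, 7, 6, 5, 4, 3, 2, 1, 0] (8->'m', 7->'h', 6->'t', 5->'i', 4->'r', 3->'o', 2->'g', 1->'l', 0->'a'), giving 'mhtirogla'.

'mhtirogla'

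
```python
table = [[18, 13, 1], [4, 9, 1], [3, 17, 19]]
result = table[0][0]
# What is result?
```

table[0] = [18, 13, 1]. Taking column 0 of that row yields 18.

18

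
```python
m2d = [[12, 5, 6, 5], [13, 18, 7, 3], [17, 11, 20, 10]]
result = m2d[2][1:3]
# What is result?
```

m2d[2] = [17, 11, 20, 10]. m2d[2] has length 4. The slice m2d[2][1:3] selects indices [1, 2] (1->11, 2->20), giving [11, 20].

[11, 20]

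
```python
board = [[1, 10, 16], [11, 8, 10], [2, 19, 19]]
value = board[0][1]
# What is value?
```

board[0] = [1, 10, 16]. Taking column 1 of that row yields 10.

10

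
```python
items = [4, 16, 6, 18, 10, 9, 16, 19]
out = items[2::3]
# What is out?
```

items has length 8. The slice items[2::3] selects indices [2, 5] (2->6, 5->9), giving [6, 9].

[6, 9]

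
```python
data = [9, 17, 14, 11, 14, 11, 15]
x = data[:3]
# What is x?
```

data has length 7. The slice data[:3] selects indices [0, 1, 2] (0->9, 1->17, 2->14), giving [9, 17, 14].

[9, 17, 14]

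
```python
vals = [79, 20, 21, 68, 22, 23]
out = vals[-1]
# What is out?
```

vals has length 6. Negative index -1 maps to positive index 6 + (-1) = 5. vals[5] = 23.

23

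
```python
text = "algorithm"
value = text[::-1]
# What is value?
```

text has length 9. The slice text[::-1] selects indices [8, 7, 6, 5, 4, 3, 2, 1, 0] (8->'m', 7->'h', 6->'t', 5->'i', 4->'r', 3->'o', 2->'g', 1->'l', 0->'a'), giving 'mhtirogla'.

'mhtirogla'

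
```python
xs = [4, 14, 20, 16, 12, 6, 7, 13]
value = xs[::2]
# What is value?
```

xs has length 8. The slice xs[::2] selects indices [0, 2, 4, 6] (0->4, 2->20, 4->12, 6->7), giving [4, 20, 12, 7].

[4, 20, 12, 7]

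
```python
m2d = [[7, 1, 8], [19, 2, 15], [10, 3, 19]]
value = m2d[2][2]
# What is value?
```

m2d[2] = [10, 3, 19]. Taking column 2 of that row yields 19.

19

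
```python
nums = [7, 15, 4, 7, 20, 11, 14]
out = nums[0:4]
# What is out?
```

nums has length 7. The slice nums[0:4] selects indices [0, 1, 2, 3] (0->7, 1->15, 2->4, 3->7), giving [7, 15, 4, 7].

[7, 15, 4, 7]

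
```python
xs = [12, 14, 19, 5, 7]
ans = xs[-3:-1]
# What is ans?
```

xs has length 5. The slice xs[-3:-1] selects indices [2, 3] (2->19, 3->5), giving [19, 5].

[19, 5]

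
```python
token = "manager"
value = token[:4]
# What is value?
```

token has length 7. The slice token[:4] selects indices [0, 1, 2, 3] (0->'m', 1->'a', 2->'n', 3->'a'), giving 'mana'.

'mana'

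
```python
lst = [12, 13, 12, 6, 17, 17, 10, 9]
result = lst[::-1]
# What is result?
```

lst has length 8. The slice lst[::-1] selects indices [7, 6, 5, 4, 3, 2, 1, 0] (7->9, 6->10, 5->17, 4->17, 3->6, 2->12, 1->13, 0->12), giving [9, 10, 17, 17, 6, 12, 13, 12].

[9, 10, 17, 17, 6, 12, 13, 12]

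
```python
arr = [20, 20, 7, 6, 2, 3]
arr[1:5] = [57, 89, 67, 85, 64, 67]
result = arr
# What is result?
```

arr starts as [20, 20, 7, 6, 2, 3] (length 6). The slice arr[1:5] covers indices [1, 2, 3, 4] with values [20, 7, 6, 2]. Replacing that slice with [57, 89, 67, 85, 64, 67] (different length) produces [20, 57, 89, 67, 85, 64, 67, 3].

[20, 57, 89, 67, 85, 64, 67, 3]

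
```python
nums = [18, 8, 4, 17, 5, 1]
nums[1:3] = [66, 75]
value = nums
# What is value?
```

nums starts as [18, 8, 4, 17, 5, 1] (length 6). The slice nums[1:3] covers indices [1, 2] with values [8, 4]. Replacing that slice with [66, 75] (same length) produces [18, 66, 75, 17, 5, 1].

[18, 66, 75, 17, 5, 1]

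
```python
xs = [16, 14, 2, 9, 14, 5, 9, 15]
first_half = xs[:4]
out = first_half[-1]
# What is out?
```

xs has length 8. The slice xs[:4] selects indices [0, 1, 2, 3] (0->16, 1->14, 2->2, 3->9), giving [16, 14, 2, 9]. So first_half = [16, 14, 2, 9]. Then first_half[-1] = 9.

9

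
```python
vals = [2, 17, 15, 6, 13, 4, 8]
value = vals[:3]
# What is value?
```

vals has length 7. The slice vals[:3] selects indices [0, 1, 2] (0->2, 1->17, 2->15), giving [2, 17, 15].

[2, 17, 15]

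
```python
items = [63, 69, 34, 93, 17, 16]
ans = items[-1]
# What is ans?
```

items has length 6. Negative index -1 maps to positive index 6 + (-1) = 5. items[5] = 16.

16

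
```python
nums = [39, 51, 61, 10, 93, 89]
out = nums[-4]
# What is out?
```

nums has length 6. Negative index -4 maps to positive index 6 + (-4) = 2. nums[2] = 61.

61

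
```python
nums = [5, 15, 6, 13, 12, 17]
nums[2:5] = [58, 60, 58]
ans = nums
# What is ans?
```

nums starts as [5, 15, 6, 13, 12, 17] (length 6). The slice nums[2:5] covers indices [2, 3, 4] with values [6, 13, 12]. Replacing that slice with [58, 60, 58] (same length) produces [5, 15, 58, 60, 58, 17].

[5, 15, 58, 60, 58, 17]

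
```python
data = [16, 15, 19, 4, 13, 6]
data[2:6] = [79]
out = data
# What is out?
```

data starts as [16, 15, 19, 4, 13, 6] (length 6). The slice data[2:6] covers indices [2, 3, 4, 5] with values [19, 4, 13, 6]. Replacing that slice with [79] (different length) produces [16, 15, 79].

[16, 15, 79]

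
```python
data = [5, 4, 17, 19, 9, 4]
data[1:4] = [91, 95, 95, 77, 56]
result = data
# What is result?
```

data starts as [5, 4, 17, 19, 9, 4] (length 6). The slice data[1:4] covers indices [1, 2, 3] with values [4, 17, 19]. Replacing that slice with [91, 95, 95, 77, 56] (different length) produces [5, 91, 95, 95, 77, 56, 9, 4].

[5, 91, 95, 95, 77, 56, 9, 4]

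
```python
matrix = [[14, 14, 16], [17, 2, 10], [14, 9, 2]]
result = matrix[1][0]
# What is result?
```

matrix[1] = [17, 2, 10]. Taking column 0 of that row yields 17.

17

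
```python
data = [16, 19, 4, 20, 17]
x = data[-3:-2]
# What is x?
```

data has length 5. The slice data[-3:-2] selects indices [2] (2->4), giving [4].

[4]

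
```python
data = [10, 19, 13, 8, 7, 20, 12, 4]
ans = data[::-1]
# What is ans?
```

data has length 8. The slice data[::-1] selects indices [7, 6, 5, 4, 3, 2, 1, 0] (7->4, 6->12, 5->20, 4->7, 3->8, 2->13, 1->19, 0->10), giving [4, 12, 20, 7, 8, 13, 19, 10].

[4, 12, 20, 7, 8, 13, 19, 10]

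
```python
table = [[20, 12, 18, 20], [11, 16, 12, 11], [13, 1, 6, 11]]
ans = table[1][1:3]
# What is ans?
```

table[1] = [11, 16, 12, 11]. table[1] has length 4. The slice table[1][1:3] selects indices [1, 2] (1->16, 2->12), giving [16, 12].

[16, 12]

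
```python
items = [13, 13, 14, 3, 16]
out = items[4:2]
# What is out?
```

items has length 5. The slice items[4:2] resolves to an empty index range, so the result is [].

[]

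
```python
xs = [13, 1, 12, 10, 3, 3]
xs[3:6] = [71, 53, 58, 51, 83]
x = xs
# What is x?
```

xs starts as [13, 1, 12, 10, 3, 3] (length 6). The slice xs[3:6] covers indices [3, 4, 5] with values [10, 3, 3]. Replacing that slice with [71, 53, 58, 51, 83] (different length) produces [13, 1, 12, 71, 53, 58, 51, 83].

[13, 1, 12, 71, 53, 58, 51, 83]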